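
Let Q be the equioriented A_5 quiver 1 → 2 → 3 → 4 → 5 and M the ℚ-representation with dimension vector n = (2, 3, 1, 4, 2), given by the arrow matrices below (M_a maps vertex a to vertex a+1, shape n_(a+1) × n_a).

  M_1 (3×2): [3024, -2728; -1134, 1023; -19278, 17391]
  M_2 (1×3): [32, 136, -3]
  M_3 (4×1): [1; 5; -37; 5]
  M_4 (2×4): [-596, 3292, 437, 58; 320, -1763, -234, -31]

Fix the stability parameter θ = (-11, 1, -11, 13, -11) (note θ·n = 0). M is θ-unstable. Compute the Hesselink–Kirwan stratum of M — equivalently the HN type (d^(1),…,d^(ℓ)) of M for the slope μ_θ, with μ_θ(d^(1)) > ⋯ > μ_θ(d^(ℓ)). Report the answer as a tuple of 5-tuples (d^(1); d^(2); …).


Barcode: M ≅ I[1,1], I[1,5], I[2,2]^2, I[4,4]^2, I[4,5]. HN layers by μ_θ (4 steps, strictly decreasing):
  μ^(1)=13; μ^(2)=1; μ^(3)=-5; μ^(4)=-11

((0, 0, 0, 2, 0); (0, 2, 0, 2, 2); (0, 1, 1, 0, 0); (2, 0, 0, 0, 0))


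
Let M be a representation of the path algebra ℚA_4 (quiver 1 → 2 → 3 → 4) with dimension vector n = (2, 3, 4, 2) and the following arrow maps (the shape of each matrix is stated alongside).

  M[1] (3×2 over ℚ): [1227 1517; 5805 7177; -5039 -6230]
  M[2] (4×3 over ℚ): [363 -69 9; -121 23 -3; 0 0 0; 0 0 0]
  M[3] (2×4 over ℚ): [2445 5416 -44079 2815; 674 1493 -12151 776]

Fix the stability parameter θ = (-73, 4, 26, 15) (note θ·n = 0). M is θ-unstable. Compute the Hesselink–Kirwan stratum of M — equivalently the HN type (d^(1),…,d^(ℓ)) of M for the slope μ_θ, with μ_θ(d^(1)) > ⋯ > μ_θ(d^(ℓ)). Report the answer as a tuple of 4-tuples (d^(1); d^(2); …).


Interval decomposition of M: I[1,2], I[1,4], I[2,2], I[3,3]^2, I[3,4].
HN type (ℓ=4): μ^(1)=26; μ^(2)=41/2; μ^(3)=4; μ^(4)=-73

((0, 0, 2, 0); (0, 0, 2, 2); (0, 3, 0, 0); (2, 0, 0, 0))


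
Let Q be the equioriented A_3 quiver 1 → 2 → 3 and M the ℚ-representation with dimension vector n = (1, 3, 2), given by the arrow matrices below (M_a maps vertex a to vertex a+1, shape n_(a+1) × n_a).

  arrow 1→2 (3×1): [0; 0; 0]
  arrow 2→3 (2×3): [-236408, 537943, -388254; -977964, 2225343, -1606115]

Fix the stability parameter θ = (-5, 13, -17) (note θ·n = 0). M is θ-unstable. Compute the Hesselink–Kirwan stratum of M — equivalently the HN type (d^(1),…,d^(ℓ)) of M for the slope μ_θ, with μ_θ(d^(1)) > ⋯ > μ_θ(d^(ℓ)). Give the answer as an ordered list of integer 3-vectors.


Barcode: M ≅ I[1,1], I[2,2], I[2,3]^2. HN layers by μ_θ (3 steps, strictly decreasing):
  μ^(1)=13; μ^(2)=-2; μ^(3)=-5

((0, 1, 0); (0, 2, 2); (1, 0, 0))


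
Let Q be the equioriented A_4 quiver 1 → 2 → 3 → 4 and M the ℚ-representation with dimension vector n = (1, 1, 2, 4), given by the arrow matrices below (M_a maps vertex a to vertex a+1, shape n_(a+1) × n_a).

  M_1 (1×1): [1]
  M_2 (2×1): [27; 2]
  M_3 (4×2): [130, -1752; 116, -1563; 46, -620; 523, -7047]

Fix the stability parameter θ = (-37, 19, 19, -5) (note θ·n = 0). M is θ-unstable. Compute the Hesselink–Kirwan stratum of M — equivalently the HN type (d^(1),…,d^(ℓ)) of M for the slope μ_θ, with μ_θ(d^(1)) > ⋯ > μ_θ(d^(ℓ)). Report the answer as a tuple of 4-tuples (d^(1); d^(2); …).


Barcode: M ≅ I[1,4], I[3,4], I[4,4]^2. HN layers by μ_θ (4 steps, strictly decreasing):
  μ^(1)=11; μ^(2)=7; μ^(3)=-5; μ^(4)=-37

((0, 1, 1, 1); (0, 0, 1, 1); (0, 0, 0, 2); (1, 0, 0, 0))


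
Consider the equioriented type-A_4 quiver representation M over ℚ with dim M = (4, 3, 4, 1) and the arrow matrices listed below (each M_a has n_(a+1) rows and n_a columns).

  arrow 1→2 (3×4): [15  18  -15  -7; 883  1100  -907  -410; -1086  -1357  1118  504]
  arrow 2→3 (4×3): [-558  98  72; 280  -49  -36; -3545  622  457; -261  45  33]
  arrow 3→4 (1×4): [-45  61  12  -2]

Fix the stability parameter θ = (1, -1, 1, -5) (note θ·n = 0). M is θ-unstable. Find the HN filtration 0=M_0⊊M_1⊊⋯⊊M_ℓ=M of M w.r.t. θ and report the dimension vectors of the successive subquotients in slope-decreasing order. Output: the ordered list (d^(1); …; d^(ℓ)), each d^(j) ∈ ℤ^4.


Interval decomposition of M: I[1,1], I[1,3]^2, I[1,4], I[3,3].
HN type (ℓ=3): μ^(1)=1; μ^(2)=0; μ^(3)=-1

((1, 0, 3, 0); (2, 2, 0, 0); (1, 1, 1, 1))


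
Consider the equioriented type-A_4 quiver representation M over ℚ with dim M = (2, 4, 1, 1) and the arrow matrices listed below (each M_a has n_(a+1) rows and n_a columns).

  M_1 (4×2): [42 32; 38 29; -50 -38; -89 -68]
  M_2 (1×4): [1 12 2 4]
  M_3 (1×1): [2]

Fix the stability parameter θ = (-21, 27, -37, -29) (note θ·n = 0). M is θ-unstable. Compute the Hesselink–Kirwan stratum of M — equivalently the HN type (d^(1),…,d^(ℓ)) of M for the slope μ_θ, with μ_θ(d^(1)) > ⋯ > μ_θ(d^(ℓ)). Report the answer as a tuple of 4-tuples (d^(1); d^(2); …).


Barcode: M ≅ I[1,2], I[1,4], I[2,2]^2. HN layers by μ_θ (3 steps, strictly decreasing):
  μ^(1)=27; μ^(2)=-13; μ^(3)=-21

((0, 3, 0, 0); (0, 1, 1, 1); (2, 0, 0, 0))


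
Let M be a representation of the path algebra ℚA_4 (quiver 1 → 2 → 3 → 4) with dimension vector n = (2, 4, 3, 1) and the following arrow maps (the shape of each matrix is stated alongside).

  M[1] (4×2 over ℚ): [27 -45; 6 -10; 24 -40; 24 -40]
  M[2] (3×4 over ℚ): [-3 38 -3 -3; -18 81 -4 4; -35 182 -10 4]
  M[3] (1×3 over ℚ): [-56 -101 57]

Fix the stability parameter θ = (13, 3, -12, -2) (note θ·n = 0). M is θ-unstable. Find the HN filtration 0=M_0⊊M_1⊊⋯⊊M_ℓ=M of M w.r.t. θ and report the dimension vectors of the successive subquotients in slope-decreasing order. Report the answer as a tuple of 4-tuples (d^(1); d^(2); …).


Via rank(M_{q-1}∘⋯∘M_p): M ≅ I[1,1], I[1,4], I[2,2], I[2,3]^2.
μ_θ-semistable layers: μ^(1)=13; μ^(2)=3; μ^(3)=1/2; μ^(4)=-9/2

((1, 0, 0, 0); (0, 1, 0, 0); (1, 1, 1, 1); (0, 2, 2, 0))


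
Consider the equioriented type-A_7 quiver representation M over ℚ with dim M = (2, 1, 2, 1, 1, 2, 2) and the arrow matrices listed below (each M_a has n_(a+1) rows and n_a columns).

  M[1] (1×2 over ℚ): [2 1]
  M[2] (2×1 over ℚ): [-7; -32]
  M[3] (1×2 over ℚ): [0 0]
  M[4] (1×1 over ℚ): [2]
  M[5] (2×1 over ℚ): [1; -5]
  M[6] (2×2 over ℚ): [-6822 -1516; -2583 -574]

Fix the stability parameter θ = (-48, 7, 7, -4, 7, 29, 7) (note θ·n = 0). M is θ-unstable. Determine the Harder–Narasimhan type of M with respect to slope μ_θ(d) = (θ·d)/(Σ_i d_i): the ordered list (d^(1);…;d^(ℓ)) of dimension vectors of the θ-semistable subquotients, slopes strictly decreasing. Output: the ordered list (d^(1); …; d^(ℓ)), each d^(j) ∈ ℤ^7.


Via rank(M_{q-1}∘⋯∘M_p): M ≅ I[1,1], I[1,3], I[3,3], I[4,7], I[6,6], I[7,7].
μ_θ-semistable layers: μ^(1)=29; μ^(2)=18; μ^(3)=7; μ^(4)=-4; μ^(5)=-48

((0, 0, 0, 0, 0, 1, 0); (0, 0, 0, 0, 0, 1, 1); (0, 1, 2, 0, 1, 0, 1); (0, 0, 0, 1, 0, 0, 0); (2, 0, 0, 0, 0, 0, 0))


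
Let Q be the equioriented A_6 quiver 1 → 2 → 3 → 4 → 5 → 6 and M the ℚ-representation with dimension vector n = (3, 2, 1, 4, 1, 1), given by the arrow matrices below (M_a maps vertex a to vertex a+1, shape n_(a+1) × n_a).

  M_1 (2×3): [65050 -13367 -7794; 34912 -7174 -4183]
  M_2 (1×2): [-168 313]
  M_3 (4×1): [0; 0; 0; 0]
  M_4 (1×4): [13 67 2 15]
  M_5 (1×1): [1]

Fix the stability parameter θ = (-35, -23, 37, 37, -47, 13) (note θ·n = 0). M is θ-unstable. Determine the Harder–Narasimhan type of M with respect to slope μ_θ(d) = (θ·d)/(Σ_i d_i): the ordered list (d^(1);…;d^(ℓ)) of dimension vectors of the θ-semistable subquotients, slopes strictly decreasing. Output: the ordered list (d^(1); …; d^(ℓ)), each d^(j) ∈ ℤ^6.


Interval decomposition of M: I[1,1], I[1,2], I[1,3], I[4,4]^3, I[4,6].
HN type (ℓ=5): μ^(1)=37; μ^(2)=13; μ^(3)=-5; μ^(4)=-23; μ^(5)=-35

((0, 0, 1, 3, 0, 0); (0, 0, 0, 0, 0, 1); (0, 0, 0, 1, 1, 0); (0, 2, 0, 0, 0, 0); (3, 0, 0, 0, 0, 0))


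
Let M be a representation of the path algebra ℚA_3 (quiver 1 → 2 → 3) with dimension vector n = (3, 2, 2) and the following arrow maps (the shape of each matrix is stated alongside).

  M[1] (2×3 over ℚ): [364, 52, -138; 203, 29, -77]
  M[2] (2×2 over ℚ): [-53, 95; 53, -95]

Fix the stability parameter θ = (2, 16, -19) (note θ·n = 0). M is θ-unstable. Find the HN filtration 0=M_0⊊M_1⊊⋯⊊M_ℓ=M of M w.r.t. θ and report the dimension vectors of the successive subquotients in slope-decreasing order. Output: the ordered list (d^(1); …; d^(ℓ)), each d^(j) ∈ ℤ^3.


Barcode: M ≅ I[1,1], I[1,2], I[1,3], I[3,3]. HN layers by μ_θ (4 steps, strictly decreasing):
  μ^(1)=16; μ^(2)=2; μ^(3)=-1/3; μ^(4)=-19

((0, 1, 0); (2, 0, 0); (1, 1, 1); (0, 0, 1))


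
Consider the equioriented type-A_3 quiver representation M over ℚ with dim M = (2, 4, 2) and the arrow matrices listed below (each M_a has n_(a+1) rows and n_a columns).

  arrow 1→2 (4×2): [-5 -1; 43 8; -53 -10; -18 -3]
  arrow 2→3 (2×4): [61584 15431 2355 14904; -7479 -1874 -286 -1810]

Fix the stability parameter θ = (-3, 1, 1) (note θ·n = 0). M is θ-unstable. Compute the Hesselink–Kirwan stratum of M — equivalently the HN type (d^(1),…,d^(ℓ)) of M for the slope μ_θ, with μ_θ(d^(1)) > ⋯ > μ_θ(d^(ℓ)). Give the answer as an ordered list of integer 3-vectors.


Via rank(M_{q-1}∘⋯∘M_p): M ≅ I[1,2], I[1,3], I[2,2], I[2,3].
μ_θ-semistable layers: μ^(1)=1; μ^(2)=-3

((0, 4, 2); (2, 0, 0))


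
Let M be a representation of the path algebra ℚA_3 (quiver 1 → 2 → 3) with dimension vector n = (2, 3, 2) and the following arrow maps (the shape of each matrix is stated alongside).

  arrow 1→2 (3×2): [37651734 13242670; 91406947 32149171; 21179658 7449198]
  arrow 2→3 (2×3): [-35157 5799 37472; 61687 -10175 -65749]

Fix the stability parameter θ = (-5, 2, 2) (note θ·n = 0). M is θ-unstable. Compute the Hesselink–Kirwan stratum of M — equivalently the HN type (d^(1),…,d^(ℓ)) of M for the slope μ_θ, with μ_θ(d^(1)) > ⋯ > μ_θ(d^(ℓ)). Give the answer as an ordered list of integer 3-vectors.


Via rank(M_{q-1}∘⋯∘M_p): M ≅ I[1,3]^2, I[2,2].
μ_θ-semistable layers: μ^(1)=2; μ^(2)=-5

((0, 3, 2); (2, 0, 0))


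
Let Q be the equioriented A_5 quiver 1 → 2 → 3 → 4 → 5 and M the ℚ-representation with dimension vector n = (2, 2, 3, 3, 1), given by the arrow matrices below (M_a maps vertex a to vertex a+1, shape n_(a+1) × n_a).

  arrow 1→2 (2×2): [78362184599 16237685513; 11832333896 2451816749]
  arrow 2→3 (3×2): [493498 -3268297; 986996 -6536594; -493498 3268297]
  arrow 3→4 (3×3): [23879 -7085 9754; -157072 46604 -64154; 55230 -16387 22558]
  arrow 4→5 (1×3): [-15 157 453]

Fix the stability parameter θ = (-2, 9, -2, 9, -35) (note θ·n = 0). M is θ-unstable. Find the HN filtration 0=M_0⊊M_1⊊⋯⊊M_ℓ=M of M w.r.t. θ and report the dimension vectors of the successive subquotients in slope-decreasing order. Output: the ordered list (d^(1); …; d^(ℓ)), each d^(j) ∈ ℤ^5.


Interval decomposition of M: I[1,2], I[1,5], I[3,4]^2.
HN type (ℓ=3): μ^(1)=9; μ^(2)=-2; μ^(3)=-21/5

((0, 1, 0, 2, 0); (1, 0, 2, 0, 0); (1, 1, 1, 1, 1))


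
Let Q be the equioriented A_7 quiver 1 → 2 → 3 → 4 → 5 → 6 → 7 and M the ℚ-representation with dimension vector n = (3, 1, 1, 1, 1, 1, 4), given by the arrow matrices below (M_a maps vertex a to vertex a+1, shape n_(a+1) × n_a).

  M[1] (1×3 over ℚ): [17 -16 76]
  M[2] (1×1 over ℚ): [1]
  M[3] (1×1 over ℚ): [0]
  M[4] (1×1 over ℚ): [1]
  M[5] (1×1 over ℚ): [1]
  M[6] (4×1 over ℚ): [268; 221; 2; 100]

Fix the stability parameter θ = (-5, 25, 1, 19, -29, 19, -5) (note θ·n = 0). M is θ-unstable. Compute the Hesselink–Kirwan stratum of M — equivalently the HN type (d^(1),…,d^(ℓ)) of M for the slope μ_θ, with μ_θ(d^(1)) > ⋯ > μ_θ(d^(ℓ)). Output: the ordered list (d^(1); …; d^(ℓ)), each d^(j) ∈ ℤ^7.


Barcode: M ≅ I[1,1]^2, I[1,3], I[4,7], I[7,7]^3. HN layers by μ_θ (3 steps, strictly decreasing):
  μ^(1)=13; μ^(2)=7; μ^(3)=-5

((0, 1, 1, 0, 0, 0, 0); (0, 0, 0, 0, 0, 1, 1); (3, 0, 0, 1, 1, 0, 3))


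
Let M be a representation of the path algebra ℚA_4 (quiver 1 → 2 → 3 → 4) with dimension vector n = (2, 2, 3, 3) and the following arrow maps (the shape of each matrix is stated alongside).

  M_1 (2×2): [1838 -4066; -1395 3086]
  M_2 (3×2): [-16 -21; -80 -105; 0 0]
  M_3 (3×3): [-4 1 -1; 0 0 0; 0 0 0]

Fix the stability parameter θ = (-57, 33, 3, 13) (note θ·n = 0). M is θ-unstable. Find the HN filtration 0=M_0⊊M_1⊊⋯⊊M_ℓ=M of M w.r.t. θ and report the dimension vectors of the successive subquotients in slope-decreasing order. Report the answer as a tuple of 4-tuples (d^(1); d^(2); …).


Via rank(M_{q-1}∘⋯∘M_p): M ≅ I[1,2], I[1,4], I[3,3]^2, I[4,4]^2.
μ_θ-semistable layers: μ^(1)=33; μ^(2)=49/3; μ^(3)=13; μ^(4)=3; μ^(5)=-57

((0, 1, 0, 0); (0, 1, 1, 1); (0, 0, 0, 2); (0, 0, 2, 0); (2, 0, 0, 0))


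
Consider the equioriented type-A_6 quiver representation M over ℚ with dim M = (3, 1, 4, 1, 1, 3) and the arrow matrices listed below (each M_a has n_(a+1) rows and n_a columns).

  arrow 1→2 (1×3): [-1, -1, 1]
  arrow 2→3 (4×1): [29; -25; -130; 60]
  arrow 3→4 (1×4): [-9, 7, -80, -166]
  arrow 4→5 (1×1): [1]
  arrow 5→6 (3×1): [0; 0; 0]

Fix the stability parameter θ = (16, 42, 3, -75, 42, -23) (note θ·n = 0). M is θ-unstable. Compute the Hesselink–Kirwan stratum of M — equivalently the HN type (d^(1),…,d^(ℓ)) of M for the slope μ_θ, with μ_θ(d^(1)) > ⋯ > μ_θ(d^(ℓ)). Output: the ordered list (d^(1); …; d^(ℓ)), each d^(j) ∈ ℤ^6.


Barcode: M ≅ I[1,1]^2, I[1,5], I[3,3]^3, I[6,6]^3. HN layers by μ_θ (5 steps, strictly decreasing):
  μ^(1)=42; μ^(2)=16; μ^(3)=3; μ^(4)=-7/2; μ^(5)=-23

((0, 0, 0, 0, 1, 0); (2, 0, 0, 0, 0, 0); (0, 0, 3, 0, 0, 0); (1, 1, 1, 1, 0, 0); (0, 0, 0, 0, 0, 3))


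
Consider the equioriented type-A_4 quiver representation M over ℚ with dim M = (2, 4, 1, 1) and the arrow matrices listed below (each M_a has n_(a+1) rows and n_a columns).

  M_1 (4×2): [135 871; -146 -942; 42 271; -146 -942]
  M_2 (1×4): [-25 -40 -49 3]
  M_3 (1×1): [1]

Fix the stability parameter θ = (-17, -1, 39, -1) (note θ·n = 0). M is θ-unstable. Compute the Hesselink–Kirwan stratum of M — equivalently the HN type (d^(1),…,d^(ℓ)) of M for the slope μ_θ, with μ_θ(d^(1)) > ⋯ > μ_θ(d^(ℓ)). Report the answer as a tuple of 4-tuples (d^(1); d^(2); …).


Barcode: M ≅ I[1,2], I[1,4], I[2,2]^2. HN layers by μ_θ (3 steps, strictly decreasing):
  μ^(1)=19; μ^(2)=-1; μ^(3)=-17

((0, 0, 1, 1); (0, 4, 0, 0); (2, 0, 0, 0))


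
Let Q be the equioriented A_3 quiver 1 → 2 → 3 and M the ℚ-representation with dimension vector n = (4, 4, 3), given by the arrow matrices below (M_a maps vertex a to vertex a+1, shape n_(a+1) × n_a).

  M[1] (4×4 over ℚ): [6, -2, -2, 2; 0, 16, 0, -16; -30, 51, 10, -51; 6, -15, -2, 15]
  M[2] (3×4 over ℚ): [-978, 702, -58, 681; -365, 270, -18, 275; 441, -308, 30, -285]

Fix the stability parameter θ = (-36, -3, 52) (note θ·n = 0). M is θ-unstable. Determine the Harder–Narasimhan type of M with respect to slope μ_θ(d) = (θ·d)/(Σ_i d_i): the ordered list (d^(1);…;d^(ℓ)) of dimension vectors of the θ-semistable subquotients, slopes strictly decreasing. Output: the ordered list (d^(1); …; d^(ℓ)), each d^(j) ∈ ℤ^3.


Barcode: M ≅ I[1,1]^2, I[1,3]^2, I[2,2], I[2,3]. HN layers by μ_θ (3 steps, strictly decreasing):
  μ^(1)=52; μ^(2)=-3; μ^(3)=-36

((0, 0, 3); (0, 4, 0); (4, 0, 0))


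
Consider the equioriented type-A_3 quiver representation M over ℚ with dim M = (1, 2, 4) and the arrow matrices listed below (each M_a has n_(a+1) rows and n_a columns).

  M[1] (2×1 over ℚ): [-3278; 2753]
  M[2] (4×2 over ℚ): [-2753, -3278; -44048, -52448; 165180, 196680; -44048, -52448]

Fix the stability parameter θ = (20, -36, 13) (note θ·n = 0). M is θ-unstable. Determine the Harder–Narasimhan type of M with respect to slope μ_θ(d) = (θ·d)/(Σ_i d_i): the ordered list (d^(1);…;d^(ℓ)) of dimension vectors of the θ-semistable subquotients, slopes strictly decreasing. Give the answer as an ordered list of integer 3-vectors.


Via rank(M_{q-1}∘⋯∘M_p): M ≅ I[1,2], I[2,3], I[3,3]^3.
μ_θ-semistable layers: μ^(1)=13; μ^(2)=-8; μ^(3)=-36

((0, 0, 4); (1, 1, 0); (0, 1, 0))


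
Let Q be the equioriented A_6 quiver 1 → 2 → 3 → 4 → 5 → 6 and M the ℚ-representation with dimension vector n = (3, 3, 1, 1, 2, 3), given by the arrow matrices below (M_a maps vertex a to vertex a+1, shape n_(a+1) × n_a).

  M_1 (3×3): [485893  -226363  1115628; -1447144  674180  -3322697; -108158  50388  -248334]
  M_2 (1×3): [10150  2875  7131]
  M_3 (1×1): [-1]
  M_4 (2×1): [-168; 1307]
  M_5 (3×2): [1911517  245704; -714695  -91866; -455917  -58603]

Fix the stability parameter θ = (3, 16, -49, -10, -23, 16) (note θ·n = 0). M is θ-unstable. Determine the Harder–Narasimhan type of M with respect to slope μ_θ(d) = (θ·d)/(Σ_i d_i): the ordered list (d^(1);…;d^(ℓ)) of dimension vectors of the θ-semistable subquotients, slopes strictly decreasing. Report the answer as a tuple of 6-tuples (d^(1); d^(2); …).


Barcode: M ≅ I[1,2]^2, I[1,6], I[5,6], I[6,6]. HN layers by μ_θ (4 steps, strictly decreasing):
  μ^(1)=16; μ^(2)=3; μ^(3)=-63/5; μ^(4)=-23

((0, 2, 0, 0, 0, 3); (2, 0, 0, 0, 0, 0); (1, 1, 1, 1, 1, 0); (0, 0, 0, 0, 1, 0))


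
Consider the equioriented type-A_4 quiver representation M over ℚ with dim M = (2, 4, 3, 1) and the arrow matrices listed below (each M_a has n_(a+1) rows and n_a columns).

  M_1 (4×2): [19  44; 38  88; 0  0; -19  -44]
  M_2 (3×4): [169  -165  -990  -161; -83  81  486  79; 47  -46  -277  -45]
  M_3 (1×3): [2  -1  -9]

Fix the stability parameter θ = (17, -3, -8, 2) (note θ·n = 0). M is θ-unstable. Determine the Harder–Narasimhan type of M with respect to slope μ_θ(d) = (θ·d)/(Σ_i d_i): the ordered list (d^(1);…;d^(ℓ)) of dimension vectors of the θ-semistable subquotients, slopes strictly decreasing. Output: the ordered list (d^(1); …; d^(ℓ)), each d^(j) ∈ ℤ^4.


Barcode: M ≅ I[1,1], I[1,2], I[2,3]^2, I[2,4]. HN layers by μ_θ (4 steps, strictly decreasing):
  μ^(1)=17; μ^(2)=7; μ^(3)=2; μ^(4)=-11/2

((1, 0, 0, 0); (1, 1, 0, 0); (0, 0, 0, 1); (0, 3, 3, 0))


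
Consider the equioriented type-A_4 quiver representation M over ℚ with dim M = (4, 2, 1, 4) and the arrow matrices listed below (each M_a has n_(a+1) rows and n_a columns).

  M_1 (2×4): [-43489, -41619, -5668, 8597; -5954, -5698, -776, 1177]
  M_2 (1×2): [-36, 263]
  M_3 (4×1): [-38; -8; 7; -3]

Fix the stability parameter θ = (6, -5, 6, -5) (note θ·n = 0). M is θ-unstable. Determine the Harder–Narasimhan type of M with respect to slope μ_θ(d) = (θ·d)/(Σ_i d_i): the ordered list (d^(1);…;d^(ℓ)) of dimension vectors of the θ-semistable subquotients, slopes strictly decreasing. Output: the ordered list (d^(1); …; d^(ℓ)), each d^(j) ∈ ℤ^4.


Barcode: M ≅ I[1,1]^2, I[1,2], I[1,4], I[4,4]^3. HN layers by μ_θ (3 steps, strictly decreasing):
  μ^(1)=6; μ^(2)=1/2; μ^(3)=-5

((2, 0, 0, 0); (2, 2, 1, 1); (0, 0, 0, 3))


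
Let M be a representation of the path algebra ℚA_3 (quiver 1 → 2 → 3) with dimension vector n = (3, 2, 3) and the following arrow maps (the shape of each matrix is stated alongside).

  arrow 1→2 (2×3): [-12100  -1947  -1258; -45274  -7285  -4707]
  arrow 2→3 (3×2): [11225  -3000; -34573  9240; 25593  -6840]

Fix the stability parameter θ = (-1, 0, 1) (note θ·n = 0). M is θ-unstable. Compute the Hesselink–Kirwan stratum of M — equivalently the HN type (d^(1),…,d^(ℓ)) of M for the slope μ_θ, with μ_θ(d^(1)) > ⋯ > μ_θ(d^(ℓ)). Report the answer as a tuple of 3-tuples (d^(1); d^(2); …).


Via rank(M_{q-1}∘⋯∘M_p): M ≅ I[1,1], I[1,2], I[1,3], I[3,3]^2.
μ_θ-semistable layers: μ^(1)=1; μ^(2)=0; μ^(3)=-1

((0, 0, 3); (0, 2, 0); (3, 0, 0))


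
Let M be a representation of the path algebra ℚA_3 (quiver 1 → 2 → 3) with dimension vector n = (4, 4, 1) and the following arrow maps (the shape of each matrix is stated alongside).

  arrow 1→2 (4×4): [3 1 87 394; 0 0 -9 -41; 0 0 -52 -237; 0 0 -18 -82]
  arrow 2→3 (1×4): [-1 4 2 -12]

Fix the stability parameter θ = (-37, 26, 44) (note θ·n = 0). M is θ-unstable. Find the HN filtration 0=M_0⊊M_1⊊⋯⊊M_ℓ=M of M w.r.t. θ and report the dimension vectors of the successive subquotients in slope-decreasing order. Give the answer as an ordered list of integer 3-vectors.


Interval decomposition of M: I[1,1], I[1,2]^2, I[1,3], I[2,2].
HN type (ℓ=3): μ^(1)=44; μ^(2)=26; μ^(3)=-37

((0, 0, 1); (0, 4, 0); (4, 0, 0))


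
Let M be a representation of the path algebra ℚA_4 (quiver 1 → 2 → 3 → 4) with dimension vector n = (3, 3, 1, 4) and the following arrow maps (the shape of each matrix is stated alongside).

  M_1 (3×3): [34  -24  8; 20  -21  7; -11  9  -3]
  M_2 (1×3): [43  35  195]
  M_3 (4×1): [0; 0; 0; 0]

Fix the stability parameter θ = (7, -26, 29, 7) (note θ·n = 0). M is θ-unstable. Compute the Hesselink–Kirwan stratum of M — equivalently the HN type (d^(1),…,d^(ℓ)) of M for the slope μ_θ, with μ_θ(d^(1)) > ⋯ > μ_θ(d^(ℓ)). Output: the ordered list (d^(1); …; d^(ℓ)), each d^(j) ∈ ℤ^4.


Interval decomposition of M: I[1,1], I[1,2], I[1,3], I[2,2], I[4,4]^4.
HN type (ℓ=4): μ^(1)=29; μ^(2)=7; μ^(3)=-19/2; μ^(4)=-26

((0, 0, 1, 0); (1, 0, 0, 4); (2, 2, 0, 0); (0, 1, 0, 0))


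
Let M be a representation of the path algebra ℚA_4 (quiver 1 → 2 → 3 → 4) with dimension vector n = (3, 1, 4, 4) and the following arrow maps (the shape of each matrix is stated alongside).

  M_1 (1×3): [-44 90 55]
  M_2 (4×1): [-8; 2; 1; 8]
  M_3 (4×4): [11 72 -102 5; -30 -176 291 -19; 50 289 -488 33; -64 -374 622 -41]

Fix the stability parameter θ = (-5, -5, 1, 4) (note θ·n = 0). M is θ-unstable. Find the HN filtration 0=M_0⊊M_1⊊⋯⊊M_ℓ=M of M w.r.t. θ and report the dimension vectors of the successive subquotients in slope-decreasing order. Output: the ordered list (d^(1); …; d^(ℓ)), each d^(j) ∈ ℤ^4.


Barcode: M ≅ I[1,1]^2, I[1,4], I[3,4]^3. HN layers by μ_θ (3 steps, strictly decreasing):
  μ^(1)=4; μ^(2)=1; μ^(3)=-5

((0, 0, 0, 4); (0, 0, 4, 0); (3, 1, 0, 0))


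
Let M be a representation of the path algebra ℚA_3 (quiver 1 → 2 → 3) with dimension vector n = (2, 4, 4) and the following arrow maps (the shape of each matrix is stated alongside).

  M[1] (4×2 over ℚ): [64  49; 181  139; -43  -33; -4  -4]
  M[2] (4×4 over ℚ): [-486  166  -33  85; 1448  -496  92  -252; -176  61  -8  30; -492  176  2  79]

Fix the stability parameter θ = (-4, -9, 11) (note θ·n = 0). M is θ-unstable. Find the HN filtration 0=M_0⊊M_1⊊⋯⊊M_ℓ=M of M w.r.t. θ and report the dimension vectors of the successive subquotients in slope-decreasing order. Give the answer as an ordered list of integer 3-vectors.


Via rank(M_{q-1}∘⋯∘M_p): M ≅ I[1,3]^2, I[2,2], I[2,3], I[3,3].
μ_θ-semistable layers: μ^(1)=11; μ^(2)=-13/2; μ^(3)=-9

((0, 0, 4); (2, 2, 0); (0, 2, 0))


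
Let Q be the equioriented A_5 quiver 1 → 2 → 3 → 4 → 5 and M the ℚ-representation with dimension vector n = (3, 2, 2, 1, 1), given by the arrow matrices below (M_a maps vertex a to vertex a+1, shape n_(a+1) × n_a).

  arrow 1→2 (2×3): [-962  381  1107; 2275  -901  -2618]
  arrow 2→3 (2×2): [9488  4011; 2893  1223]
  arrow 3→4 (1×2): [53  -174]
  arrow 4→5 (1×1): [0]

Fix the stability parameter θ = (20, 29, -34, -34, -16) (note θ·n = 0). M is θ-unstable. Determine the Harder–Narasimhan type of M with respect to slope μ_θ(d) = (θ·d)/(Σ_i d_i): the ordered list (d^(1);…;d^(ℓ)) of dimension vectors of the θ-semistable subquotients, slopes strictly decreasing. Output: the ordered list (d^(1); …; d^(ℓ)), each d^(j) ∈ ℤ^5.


Via rank(M_{q-1}∘⋯∘M_p): M ≅ I[1,1], I[1,3], I[1,4], I[5,5].
μ_θ-semistable layers: μ^(1)=20; μ^(2)=5; μ^(3)=-19/4; μ^(4)=-16

((1, 0, 0, 0, 0); (1, 1, 1, 0, 0); (1, 1, 1, 1, 0); (0, 0, 0, 0, 1))


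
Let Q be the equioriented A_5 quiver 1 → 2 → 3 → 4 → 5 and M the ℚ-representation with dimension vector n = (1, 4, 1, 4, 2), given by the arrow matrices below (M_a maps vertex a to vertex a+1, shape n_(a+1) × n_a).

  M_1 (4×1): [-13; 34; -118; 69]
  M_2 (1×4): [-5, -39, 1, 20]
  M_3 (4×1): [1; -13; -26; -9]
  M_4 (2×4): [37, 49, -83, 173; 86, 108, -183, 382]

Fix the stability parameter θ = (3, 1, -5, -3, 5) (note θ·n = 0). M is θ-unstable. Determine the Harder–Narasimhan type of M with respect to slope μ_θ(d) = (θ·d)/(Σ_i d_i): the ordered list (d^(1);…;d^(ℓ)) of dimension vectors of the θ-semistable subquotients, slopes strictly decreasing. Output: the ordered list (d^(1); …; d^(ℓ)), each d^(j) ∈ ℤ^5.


Interval decomposition of M: I[1,5], I[2,2]^3, I[4,4]^2, I[4,5].
HN type (ℓ=4): μ^(1)=5; μ^(2)=1; μ^(3)=-1; μ^(4)=-3

((0, 0, 0, 0, 2); (0, 3, 0, 0, 0); (1, 1, 1, 1, 0); (0, 0, 0, 3, 0))


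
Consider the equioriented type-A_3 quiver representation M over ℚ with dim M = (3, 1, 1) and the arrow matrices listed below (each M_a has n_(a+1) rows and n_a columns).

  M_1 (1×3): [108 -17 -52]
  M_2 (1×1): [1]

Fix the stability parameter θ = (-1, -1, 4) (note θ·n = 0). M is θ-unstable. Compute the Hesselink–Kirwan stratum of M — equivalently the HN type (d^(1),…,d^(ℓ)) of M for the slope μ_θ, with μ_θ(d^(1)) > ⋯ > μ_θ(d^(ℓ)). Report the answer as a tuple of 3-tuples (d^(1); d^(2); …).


Interval decomposition of M: I[1,1]^2, I[1,3].
HN type (ℓ=2): μ^(1)=4; μ^(2)=-1

((0, 0, 1); (3, 1, 0))


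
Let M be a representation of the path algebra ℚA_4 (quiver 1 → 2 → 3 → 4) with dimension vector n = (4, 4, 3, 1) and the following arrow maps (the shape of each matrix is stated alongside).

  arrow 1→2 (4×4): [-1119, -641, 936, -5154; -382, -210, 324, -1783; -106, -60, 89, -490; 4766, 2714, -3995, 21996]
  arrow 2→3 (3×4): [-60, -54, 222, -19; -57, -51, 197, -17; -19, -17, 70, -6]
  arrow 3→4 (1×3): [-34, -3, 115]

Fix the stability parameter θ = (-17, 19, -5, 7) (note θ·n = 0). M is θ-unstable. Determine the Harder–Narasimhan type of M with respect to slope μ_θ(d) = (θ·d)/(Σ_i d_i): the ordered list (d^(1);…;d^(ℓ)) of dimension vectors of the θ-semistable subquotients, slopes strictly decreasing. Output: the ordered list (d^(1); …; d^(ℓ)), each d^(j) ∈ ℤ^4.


Barcode: M ≅ I[1,2], I[1,3]^2, I[1,4]. HN layers by μ_θ (3 steps, strictly decreasing):
  μ^(1)=19; μ^(2)=7; μ^(3)=-17

((0, 1, 0, 0); (0, 3, 3, 1); (4, 0, 0, 0))


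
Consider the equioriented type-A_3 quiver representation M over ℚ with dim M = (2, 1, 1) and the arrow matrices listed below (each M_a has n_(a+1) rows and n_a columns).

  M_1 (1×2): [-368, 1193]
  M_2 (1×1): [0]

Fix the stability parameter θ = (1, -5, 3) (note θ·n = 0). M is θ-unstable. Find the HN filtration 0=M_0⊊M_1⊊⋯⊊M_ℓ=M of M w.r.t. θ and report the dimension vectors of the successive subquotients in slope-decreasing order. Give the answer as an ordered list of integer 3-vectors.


Barcode: M ≅ I[1,1], I[1,2], I[3,3]. HN layers by μ_θ (3 steps, strictly decreasing):
  μ^(1)=3; μ^(2)=1; μ^(3)=-2

((0, 0, 1); (1, 0, 0); (1, 1, 0))


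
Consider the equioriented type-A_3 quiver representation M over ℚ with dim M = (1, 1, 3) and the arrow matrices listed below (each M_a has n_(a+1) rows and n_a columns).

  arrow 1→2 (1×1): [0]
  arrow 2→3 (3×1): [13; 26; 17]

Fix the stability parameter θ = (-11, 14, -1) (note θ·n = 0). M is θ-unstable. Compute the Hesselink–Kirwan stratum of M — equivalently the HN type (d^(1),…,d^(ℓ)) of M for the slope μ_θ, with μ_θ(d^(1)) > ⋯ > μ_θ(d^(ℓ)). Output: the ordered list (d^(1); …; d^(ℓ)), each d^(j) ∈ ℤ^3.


Interval decomposition of M: I[1,1], I[2,3], I[3,3]^2.
HN type (ℓ=3): μ^(1)=13/2; μ^(2)=-1; μ^(3)=-11

((0, 1, 1); (0, 0, 2); (1, 0, 0))


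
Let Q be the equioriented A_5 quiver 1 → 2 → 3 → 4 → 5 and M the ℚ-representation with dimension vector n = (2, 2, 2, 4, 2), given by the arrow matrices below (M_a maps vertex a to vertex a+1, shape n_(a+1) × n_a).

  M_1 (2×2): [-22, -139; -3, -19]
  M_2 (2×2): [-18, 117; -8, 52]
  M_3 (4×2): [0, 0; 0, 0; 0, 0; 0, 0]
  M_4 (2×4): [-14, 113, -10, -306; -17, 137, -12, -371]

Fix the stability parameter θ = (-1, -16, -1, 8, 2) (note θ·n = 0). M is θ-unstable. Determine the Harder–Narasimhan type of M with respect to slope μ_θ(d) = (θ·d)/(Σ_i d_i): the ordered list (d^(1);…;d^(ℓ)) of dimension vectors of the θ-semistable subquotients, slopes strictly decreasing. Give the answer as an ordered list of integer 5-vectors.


Barcode: M ≅ I[1,2], I[1,3], I[3,3], I[4,4]^2, I[4,5]^2. HN layers by μ_θ (4 steps, strictly decreasing):
  μ^(1)=8; μ^(2)=5; μ^(3)=-1; μ^(4)=-17/2

((0, 0, 0, 2, 0); (0, 0, 0, 2, 2); (0, 0, 2, 0, 0); (2, 2, 0, 0, 0))


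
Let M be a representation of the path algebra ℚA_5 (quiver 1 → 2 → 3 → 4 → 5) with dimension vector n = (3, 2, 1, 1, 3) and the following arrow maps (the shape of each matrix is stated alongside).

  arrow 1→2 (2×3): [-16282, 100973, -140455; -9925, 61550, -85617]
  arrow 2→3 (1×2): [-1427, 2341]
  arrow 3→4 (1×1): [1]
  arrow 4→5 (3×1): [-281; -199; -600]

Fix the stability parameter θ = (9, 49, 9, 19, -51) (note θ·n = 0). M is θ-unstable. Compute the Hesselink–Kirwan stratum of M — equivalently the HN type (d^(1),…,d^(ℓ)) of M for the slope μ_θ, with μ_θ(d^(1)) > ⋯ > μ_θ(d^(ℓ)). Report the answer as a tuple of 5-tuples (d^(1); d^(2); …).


Via rank(M_{q-1}∘⋯∘M_p): M ≅ I[1,1], I[1,2], I[1,5], I[5,5]^2.
μ_θ-semistable layers: μ^(1)=49; μ^(2)=9; μ^(3)=7; μ^(4)=-51

((0, 1, 0, 0, 0); (2, 0, 0, 0, 0); (1, 1, 1, 1, 1); (0, 0, 0, 0, 2))


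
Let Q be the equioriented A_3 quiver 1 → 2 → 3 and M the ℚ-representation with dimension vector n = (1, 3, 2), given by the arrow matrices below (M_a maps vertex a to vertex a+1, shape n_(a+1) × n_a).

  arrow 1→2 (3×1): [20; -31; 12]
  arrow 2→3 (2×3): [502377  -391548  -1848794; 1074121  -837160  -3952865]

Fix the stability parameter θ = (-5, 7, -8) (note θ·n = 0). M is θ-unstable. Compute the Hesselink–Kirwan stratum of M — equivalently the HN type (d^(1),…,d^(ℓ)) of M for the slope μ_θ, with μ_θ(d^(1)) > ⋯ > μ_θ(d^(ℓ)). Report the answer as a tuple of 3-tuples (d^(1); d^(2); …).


Barcode: M ≅ I[1,2], I[2,3]^2. HN layers by μ_θ (3 steps, strictly decreasing):
  μ^(1)=7; μ^(2)=-1/2; μ^(3)=-5

((0, 1, 0); (0, 2, 2); (1, 0, 0))


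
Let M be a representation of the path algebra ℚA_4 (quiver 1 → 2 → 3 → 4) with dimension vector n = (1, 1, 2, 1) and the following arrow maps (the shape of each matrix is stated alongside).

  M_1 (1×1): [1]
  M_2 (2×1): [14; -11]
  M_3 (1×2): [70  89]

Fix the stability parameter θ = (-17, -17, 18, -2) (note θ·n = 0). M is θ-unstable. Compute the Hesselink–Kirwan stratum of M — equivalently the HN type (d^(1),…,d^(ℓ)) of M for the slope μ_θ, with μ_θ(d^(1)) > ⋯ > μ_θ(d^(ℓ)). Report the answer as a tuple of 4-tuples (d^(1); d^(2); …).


Interval decomposition of M: I[1,4], I[3,3].
HN type (ℓ=3): μ^(1)=18; μ^(2)=8; μ^(3)=-17

((0, 0, 1, 0); (0, 0, 1, 1); (1, 1, 0, 0))


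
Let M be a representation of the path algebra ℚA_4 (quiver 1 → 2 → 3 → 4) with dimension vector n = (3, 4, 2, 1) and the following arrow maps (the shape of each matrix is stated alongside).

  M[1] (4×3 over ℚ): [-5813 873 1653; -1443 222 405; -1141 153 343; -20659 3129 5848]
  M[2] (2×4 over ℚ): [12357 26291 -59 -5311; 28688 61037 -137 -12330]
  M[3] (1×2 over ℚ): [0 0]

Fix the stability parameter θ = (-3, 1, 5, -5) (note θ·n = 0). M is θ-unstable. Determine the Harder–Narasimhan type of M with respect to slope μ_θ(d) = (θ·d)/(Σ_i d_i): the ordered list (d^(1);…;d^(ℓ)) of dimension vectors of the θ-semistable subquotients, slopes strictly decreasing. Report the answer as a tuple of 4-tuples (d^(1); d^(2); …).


Barcode: M ≅ I[1,2], I[1,3]^2, I[2,2], I[4,4]. HN layers by μ_θ (4 steps, strictly decreasing):
  μ^(1)=5; μ^(2)=1; μ^(3)=-3; μ^(4)=-5

((0, 0, 2, 0); (0, 4, 0, 0); (3, 0, 0, 0); (0, 0, 0, 1))


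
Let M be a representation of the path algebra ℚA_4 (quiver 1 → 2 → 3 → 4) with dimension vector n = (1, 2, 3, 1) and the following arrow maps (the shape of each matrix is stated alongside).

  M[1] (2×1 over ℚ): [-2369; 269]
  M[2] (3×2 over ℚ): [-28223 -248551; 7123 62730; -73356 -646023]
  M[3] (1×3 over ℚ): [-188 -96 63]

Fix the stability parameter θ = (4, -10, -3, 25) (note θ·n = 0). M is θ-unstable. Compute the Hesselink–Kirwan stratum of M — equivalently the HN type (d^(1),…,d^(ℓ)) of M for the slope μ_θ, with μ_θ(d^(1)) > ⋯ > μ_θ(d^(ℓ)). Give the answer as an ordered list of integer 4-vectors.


Interval decomposition of M: I[1,4], I[2,3], I[3,3].
HN type (ℓ=3): μ^(1)=25; μ^(2)=-3; μ^(3)=-10

((0, 0, 0, 1); (1, 1, 3, 0); (0, 1, 0, 0))


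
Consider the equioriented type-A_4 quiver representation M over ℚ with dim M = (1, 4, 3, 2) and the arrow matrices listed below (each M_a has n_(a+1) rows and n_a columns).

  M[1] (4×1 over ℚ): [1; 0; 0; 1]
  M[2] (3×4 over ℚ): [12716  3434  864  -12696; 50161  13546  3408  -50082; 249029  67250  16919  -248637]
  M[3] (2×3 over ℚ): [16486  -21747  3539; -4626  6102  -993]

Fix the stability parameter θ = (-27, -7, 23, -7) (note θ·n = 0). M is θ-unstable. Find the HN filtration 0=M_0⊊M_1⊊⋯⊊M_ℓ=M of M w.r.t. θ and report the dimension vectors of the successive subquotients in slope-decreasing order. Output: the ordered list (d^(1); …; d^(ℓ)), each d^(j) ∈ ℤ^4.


Interval decomposition of M: I[1,4], I[2,2], I[2,3], I[2,4].
HN type (ℓ=4): μ^(1)=23; μ^(2)=8; μ^(3)=-7; μ^(4)=-27

((0, 0, 1, 0); (0, 0, 2, 2); (0, 4, 0, 0); (1, 0, 0, 0))


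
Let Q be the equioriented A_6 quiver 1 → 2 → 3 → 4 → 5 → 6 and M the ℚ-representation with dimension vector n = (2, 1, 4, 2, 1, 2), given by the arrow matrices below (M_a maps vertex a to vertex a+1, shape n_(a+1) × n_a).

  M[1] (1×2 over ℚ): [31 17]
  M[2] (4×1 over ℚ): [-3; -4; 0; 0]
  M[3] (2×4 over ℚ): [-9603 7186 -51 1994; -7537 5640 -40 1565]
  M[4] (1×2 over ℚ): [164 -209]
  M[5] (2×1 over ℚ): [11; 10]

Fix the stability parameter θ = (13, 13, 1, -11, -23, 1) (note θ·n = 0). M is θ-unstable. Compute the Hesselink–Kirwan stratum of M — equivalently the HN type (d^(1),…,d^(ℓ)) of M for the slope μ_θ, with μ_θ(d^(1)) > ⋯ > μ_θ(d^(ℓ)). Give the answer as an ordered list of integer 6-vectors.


Interval decomposition of M: I[1,1], I[1,6], I[3,3]^2, I[3,4], I[6,6].
HN type (ℓ=4): μ^(1)=13; μ^(2)=1; μ^(3)=-7/5; μ^(4)=-5

((1, 0, 0, 0, 0, 0); (0, 0, 2, 0, 0, 2); (1, 1, 1, 1, 1, 0); (0, 0, 1, 1, 0, 0))


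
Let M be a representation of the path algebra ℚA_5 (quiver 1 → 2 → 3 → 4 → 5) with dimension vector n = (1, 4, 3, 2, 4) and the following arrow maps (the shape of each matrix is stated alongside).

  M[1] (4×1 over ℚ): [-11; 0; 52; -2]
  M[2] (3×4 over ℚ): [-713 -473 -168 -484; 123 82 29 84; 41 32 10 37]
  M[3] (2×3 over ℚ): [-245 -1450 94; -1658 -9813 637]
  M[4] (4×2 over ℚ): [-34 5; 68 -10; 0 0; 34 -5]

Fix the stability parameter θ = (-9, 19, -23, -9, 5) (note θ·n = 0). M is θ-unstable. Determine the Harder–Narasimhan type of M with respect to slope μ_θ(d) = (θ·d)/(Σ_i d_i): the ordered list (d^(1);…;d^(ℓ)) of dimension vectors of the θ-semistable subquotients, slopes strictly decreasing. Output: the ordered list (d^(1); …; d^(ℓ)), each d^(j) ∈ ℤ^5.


Via rank(M_{q-1}∘⋯∘M_p): M ≅ I[1,4], I[2,2], I[2,3], I[2,5], I[5,5]^3.
μ_θ-semistable layers: μ^(1)=19; μ^(2)=5; μ^(3)=-2; μ^(4)=-13/3; μ^(5)=-9

((0, 1, 0, 0, 0); (0, 0, 0, 0, 4); (0, 1, 1, 0, 0); (0, 2, 2, 2, 0); (1, 0, 0, 0, 0))


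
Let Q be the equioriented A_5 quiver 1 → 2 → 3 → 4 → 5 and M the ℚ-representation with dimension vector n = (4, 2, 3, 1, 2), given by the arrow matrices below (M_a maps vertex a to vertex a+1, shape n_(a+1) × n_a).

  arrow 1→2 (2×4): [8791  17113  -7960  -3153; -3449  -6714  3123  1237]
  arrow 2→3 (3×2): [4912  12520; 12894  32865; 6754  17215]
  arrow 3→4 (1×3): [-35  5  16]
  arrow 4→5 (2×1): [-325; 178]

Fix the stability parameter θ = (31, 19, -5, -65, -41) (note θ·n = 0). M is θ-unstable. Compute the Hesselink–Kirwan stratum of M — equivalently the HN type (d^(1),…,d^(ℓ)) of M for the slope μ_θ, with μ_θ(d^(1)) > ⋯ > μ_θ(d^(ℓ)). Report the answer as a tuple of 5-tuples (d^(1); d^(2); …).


Via rank(M_{q-1}∘⋯∘M_p): M ≅ I[1,1]^2, I[1,2], I[1,5], I[3,3]^2, I[5,5].
μ_θ-semistable layers: μ^(1)=31; μ^(2)=25; μ^(3)=-5; μ^(4)=-61/5; μ^(5)=-41

((2, 0, 0, 0, 0); (1, 1, 0, 0, 0); (0, 0, 2, 0, 0); (1, 1, 1, 1, 1); (0, 0, 0, 0, 1))


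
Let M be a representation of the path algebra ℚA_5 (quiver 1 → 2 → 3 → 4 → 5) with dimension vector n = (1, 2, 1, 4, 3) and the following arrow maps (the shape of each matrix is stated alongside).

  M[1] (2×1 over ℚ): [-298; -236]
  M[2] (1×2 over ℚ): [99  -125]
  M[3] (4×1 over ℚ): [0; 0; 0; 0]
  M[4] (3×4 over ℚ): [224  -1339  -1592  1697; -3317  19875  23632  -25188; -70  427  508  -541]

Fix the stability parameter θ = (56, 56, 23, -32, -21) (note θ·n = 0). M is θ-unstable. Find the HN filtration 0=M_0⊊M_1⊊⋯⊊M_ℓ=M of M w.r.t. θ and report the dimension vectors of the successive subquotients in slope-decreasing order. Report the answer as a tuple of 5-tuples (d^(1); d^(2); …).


Interval decomposition of M: I[1,3], I[2,2], I[4,4], I[4,5]^3.
HN type (ℓ=4): μ^(1)=56; μ^(2)=45; μ^(3)=-21; μ^(4)=-32

((0, 1, 0, 0, 0); (1, 1, 1, 0, 0); (0, 0, 0, 0, 3); (0, 0, 0, 4, 0))


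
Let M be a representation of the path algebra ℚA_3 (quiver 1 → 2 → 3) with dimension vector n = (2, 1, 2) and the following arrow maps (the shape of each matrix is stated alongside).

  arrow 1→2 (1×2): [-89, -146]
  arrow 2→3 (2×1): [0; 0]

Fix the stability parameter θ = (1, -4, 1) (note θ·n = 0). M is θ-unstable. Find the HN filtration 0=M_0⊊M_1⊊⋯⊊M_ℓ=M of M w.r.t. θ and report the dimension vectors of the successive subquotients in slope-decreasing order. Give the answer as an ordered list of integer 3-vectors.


Via rank(M_{q-1}∘⋯∘M_p): M ≅ I[1,1], I[1,2], I[3,3]^2.
μ_θ-semistable layers: μ^(1)=1; μ^(2)=-3/2

((1, 0, 2); (1, 1, 0))


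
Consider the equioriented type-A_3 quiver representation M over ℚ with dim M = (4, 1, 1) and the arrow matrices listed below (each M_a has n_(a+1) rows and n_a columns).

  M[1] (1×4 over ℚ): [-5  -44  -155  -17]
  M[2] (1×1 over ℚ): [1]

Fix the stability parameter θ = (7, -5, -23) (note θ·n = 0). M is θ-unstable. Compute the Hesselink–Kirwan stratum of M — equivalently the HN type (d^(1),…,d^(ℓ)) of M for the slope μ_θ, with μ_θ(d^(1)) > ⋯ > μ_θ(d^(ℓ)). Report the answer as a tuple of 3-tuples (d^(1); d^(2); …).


Interval decomposition of M: I[1,1]^3, I[1,3].
HN type (ℓ=2): μ^(1)=7; μ^(2)=-7

((3, 0, 0); (1, 1, 1))


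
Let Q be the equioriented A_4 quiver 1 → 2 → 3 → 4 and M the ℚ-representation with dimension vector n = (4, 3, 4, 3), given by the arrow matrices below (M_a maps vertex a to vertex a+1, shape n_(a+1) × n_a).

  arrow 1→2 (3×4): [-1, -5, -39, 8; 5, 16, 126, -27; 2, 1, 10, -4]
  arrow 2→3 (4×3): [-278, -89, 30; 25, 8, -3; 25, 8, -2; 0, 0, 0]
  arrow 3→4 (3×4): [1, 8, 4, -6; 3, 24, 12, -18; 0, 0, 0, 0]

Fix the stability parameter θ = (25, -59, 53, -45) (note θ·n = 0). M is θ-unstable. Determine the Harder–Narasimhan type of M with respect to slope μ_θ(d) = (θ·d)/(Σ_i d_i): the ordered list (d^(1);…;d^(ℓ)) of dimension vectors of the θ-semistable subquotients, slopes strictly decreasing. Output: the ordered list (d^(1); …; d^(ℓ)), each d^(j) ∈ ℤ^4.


Interval decomposition of M: I[1,1], I[1,3]^2, I[1,4], I[3,3], I[4,4]^2.
HN type (ℓ=5): μ^(1)=53; μ^(2)=25; μ^(3)=4; μ^(4)=-17; μ^(5)=-45

((0, 0, 3, 0); (1, 0, 0, 0); (0, 0, 1, 1); (3, 3, 0, 0); (0, 0, 0, 2))
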